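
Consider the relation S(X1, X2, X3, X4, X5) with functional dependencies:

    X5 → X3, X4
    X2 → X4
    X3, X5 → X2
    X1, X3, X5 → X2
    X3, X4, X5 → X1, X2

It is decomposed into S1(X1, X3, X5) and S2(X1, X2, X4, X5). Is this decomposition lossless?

Common attributes: S1 ∩ S2 = {X1, X5}.
Closure of {X1, X5}: X5 → X3, X4 applies, adding X3, X4; X3, X5 → X2 applies, adding X2. So (X1, X5)⁺ = {X1, X2, X3, X4, X5}.
This closure contains every attribute of S1, so S1 ∩ S2 → S1. The join is lossless.

Yes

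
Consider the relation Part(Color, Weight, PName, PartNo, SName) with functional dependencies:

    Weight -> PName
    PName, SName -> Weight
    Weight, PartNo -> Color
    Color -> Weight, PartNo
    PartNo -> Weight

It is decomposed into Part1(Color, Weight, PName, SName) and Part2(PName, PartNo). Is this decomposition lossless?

No

Common attributes: Part1 ∩ Part2 = {PName}.
No dependency enlarges {PName}, so (PName)⁺ = {PName}.
The closure contains neither all of Part1 = {Color, Weight, PName, SName} nor all of Part2 = {PName, PartNo}, so the common attributes are not a superkey of either fragment. The join is lossy.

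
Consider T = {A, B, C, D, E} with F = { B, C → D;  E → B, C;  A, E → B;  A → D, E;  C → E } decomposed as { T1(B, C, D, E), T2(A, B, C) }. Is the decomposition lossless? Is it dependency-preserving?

lossless and dependency-preserving

Lossless test: (B, C)⁺ = {B, C, D, E}, which contains all of one fragment — lossless.
Dependency preservation: A, E → B; A → D, E are not contained in any single fragment, but the restricted closure of each left-hand side across the fragments still reaches the right-hand side; the remaining FDs each lie inside some fragment. All dependencies are preserved.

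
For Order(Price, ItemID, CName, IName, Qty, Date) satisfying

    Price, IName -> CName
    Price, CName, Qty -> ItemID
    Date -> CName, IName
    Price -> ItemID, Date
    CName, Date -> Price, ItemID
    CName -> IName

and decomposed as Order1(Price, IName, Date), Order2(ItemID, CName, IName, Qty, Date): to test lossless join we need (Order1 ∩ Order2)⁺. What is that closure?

Order1 ∩ Order2 = {IName, Date}.
Date → CName, IName applies, adding CName
CName, Date → Price, ItemID applies, adding Price, ItemID
Closure: {Price, ItemID, CName, IName, Date}.

Price, ItemID, CName, IName, Date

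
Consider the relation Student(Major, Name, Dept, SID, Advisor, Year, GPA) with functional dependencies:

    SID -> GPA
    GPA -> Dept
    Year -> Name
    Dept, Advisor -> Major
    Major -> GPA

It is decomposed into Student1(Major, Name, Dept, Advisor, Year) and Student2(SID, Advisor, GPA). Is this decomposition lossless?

Common attributes: Student1 ∩ Student2 = {Advisor}.
No dependency enlarges {Advisor}, so (Advisor)⁺ = {Advisor}.
The closure contains neither all of Student1 = {Major, Name, Dept, Advisor, Year} nor all of Student2 = {SID, Advisor, GPA}, so the common attributes are not a superkey of either fragment. The join is lossy.

No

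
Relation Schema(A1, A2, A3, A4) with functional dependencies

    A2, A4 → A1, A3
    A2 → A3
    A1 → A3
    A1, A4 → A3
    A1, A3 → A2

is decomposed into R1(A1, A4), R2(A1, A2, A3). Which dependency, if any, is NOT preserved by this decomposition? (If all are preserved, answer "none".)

A2, A4 → A1, A3

Check A2, A4 → A1, A3: no single fragment contains all of {A1, A2, A3, A4}, and the restricted closure of {A2, A4} across the fragments never reaches {A1, A3}.
A2 → A3 is preserved.
A1 → A3 is preserved.
A1, A4 → A3 is preserved.
A1, A3 → A2 is preserved.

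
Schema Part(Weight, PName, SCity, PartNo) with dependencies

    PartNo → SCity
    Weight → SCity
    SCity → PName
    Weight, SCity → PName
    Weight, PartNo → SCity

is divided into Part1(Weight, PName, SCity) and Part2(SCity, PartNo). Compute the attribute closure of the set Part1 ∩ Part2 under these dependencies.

PName, SCity

Part1 ∩ Part2 = {SCity}.
SCity → PName applies, adding PName
Closure: {PName, SCity}.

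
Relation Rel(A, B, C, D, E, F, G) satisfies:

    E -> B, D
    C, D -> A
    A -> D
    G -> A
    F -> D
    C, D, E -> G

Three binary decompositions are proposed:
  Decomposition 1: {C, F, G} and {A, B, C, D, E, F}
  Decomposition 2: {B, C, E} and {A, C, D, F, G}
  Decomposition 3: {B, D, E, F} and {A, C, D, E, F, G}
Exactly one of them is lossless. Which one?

Decomposition 3

Decomposition 1: common = {C, F}, closure = {A, C, D, F} → lossy.
Decomposition 2: common = {C}, closure = {C} → lossy.
Decomposition 3: common = {D, E, F}, closure = {B, D, E, F} → lossless.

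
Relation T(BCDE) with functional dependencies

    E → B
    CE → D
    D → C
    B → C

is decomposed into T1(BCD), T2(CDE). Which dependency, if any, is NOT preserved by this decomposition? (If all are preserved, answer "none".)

Check E → B: no single fragment contains all of {BE}, and the restricted closure of {E} across the fragments never reaches {B}.
CE → D is preserved.
D → C is preserved.
B → C is preserved.

E → B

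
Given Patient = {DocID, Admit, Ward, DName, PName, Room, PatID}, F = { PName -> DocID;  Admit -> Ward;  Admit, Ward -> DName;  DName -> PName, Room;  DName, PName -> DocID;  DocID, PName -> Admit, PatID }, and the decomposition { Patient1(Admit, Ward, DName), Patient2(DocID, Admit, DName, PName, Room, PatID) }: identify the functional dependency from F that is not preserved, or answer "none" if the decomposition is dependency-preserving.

none

PName → DocID lies within Patient2.
Admit → Ward lies within Patient1.
Admit, Ward → DName lies within Patient1.
DName → PName, Room lies within Patient2.
DName, PName → DocID lies within Patient2.
DocID, PName → Admit, PatID lies within Patient2.
Every dependency is enforceable on the fragments, so the decomposition is dependency-preserving.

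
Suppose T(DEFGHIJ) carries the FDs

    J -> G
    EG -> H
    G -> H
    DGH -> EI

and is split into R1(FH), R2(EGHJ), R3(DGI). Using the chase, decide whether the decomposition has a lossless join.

Chase test. Columns are DEFGHIJ; row i has aⱼ where attribute j ∈ Ri, else bᵢⱼ.
Initial tableau (one row per fragment):
  row 1: b11 b12 a3 b14 a5 b16 b17
  row 2: b21 a2 b23 a4 a5 b26 a7
  row 3: a1 b32 b33 a4 b35 a6 b37
Rows 2 and 3 agree on G; apply G→H and equate their H entries.
No row becomes fully distinguished — the join is lossy.

No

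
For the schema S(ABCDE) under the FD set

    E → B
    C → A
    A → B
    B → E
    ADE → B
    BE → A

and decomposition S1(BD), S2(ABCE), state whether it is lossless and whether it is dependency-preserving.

Lossless test: (B)⁺ = {ABE}, which is a superkey of neither fragment — lossy.
Dependency preservation: ADE → B is not contained in any single fragment, but the restricted closure of its left-hand side across the fragments still reaches the right-hand side; the remaining FDs each lie inside some fragment. All dependencies are preserved.

lossy but dependency-preserving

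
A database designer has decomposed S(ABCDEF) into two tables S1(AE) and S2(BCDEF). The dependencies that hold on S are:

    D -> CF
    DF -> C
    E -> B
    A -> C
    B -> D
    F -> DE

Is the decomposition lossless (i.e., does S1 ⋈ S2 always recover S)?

Yes

Common attributes: S1 ∩ S2 = {E}.
Closure of {E}: E → B applies, adding B; B → D applies, adding D; D → CF applies, adding CF. So (E)⁺ = {BCDEF}.
This closure contains every attribute of S2, so S1 ∩ S2 → S2. The join is lossless.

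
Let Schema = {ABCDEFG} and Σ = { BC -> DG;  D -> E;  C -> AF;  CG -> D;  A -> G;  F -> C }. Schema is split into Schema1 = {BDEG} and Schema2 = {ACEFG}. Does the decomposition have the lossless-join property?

No

Common attributes: Schema1 ∩ Schema2 = {EG}.
No dependency enlarges {EG}, so (EG)⁺ = {EG}.
The closure contains neither all of Schema1 = {BDEG} nor all of Schema2 = {ACEFG}, so the common attributes are not a superkey of either fragment. The join is lossy.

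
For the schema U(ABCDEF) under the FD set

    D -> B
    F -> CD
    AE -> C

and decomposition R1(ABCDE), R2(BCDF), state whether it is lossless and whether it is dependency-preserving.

lossy but dependency-preserving

Lossless test: (BCD)⁺ = {BCD}, which is a superkey of neither fragment — lossy.
Dependency preservation: every FD's attributes lie within a single fragment, so each can be enforced locally — preserved.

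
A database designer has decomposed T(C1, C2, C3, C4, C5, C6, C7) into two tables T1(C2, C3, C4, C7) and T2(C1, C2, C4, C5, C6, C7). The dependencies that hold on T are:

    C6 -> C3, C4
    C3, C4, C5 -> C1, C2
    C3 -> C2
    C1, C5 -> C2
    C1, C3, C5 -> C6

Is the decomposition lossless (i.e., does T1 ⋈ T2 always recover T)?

No

Common attributes: T1 ∩ T2 = {C2, C4, C7}.
No dependency enlarges {C2, C4, C7}, so (C2, C4, C7)⁺ = {C2, C4, C7}.
The closure contains neither all of T1 = {C2, C3, C4, C7} nor all of T2 = {C1, C2, C4, C5, C6, C7}, so the common attributes are not a superkey of either fragment. The join is lossy.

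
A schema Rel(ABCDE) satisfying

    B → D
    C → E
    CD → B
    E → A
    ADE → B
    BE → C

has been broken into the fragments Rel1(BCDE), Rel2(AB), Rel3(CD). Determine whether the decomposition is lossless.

No

Chase test. Columns are ABCDE; row i has aⱼ where attribute j ∈ Reli, else bᵢⱼ.
Initial tableau (one row per fragment):
  row 1: b11 a2 a3 a4 a5
  row 2: a1 a2 b23 b24 b25
  row 3: b31 b32 a3 a4 b35
Rows 1 and 2 agree on B; apply B→D and equate their D entries.
Rows 1 and 3 agree on C; apply C→E and equate their E entries.
Rows 1 and 3 agree on CD; apply CD→B and equate their B entries.
Rows 1 and 3 agree on E; apply E→A and equate their A entries.
No row becomes fully distinguished — the join is lossy.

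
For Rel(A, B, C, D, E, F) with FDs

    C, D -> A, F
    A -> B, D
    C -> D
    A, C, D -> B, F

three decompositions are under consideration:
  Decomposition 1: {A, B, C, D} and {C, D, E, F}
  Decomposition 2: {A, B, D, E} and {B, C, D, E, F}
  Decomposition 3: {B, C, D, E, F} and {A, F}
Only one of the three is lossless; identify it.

Decomposition 1

Decomposition 1: common = {C, D}, closure = {A, B, C, D, F} → lossless.
Decomposition 2: common = {B, D, E}, closure = {B, D, E} → lossy.
Decomposition 3: common = {F}, closure = {F} → lossy.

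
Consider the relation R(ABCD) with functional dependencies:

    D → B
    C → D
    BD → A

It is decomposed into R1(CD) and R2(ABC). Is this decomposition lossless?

Common attributes: R1 ∩ R2 = {C}.
Closure of {C}: C → D applies, adding D; D → B applies, adding B; BD → A applies, adding A. So (C)⁺ = {ABCD}.
This closure contains every attribute of R1, so R1 ∩ R2 → R1. The join is lossless.

Yes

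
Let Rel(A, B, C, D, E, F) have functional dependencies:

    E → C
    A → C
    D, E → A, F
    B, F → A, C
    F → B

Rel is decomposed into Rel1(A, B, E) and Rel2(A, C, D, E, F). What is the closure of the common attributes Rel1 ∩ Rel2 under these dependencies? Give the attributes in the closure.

Rel1 ∩ Rel2 = {A, E}.
E → C applies, adding C
Closure: {A, C, E}.

A, C, E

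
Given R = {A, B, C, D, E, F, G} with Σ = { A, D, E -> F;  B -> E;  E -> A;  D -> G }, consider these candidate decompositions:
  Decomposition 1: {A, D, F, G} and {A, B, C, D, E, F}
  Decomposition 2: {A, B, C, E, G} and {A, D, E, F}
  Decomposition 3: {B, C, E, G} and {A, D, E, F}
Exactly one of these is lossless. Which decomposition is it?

Decomposition 1

Decomposition 1: common = {A, D, F}, closure = {A, D, F, G} → lossless.
Decomposition 2: common = {A, E}, closure = {A, E} → lossy.
Decomposition 3: common = {E}, closure = {A, E} → lossy.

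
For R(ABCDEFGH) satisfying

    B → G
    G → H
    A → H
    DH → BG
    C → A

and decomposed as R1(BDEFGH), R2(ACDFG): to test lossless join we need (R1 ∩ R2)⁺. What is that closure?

R1 ∩ R2 = {DFG}.
G → H applies, adding H
DH → BG applies, adding B
Closure: {BDFGH}.

BDFGH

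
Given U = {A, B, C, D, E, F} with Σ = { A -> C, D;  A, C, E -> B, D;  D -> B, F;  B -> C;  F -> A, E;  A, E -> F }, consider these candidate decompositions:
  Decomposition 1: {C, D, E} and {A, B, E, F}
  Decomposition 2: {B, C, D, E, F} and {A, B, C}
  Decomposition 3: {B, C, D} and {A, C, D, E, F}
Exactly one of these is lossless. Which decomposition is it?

Decomposition 3

Decomposition 1: common = {E}, closure = {E} → lossy.
Decomposition 2: common = {B, C}, closure = {B, C} → lossy.
Decomposition 3: common = {C, D}, closure = {A, B, C, D, E, F} → lossless.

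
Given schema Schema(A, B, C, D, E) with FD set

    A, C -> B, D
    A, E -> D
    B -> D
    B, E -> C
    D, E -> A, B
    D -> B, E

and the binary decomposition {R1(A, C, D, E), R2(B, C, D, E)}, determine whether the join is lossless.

Yes

Common attributes: R1 ∩ R2 = {C, D, E}.
Closure of {C, D, E}: D, E → A, B applies, adding A, B. So (C, D, E)⁺ = {A, B, C, D, E}.
This closure contains every attribute of R1, so R1 ∩ R2 → R1. The join is lossless.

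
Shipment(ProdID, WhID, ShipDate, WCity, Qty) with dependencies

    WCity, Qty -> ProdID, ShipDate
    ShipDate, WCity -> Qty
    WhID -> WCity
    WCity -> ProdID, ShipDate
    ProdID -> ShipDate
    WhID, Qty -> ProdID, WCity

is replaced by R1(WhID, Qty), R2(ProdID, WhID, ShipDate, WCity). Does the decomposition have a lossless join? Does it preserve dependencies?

Lossless test: (WhID)⁺ = {ProdID, WhID, ShipDate, WCity, Qty}, which contains all of one fragment — lossless.
Dependency preservation: the restricted closure of {ShipDate, WCity} across the fragments never reaches {Qty}, so ShipDate, WCity → Qty cannot be enforced without a join — not preserved.

lossless but not dependency-preserving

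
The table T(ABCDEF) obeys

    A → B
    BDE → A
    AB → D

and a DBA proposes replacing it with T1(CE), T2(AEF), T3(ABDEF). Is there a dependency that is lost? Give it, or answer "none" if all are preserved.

none

A → B lies within T3.
BDE → A lies within T3.
AB → D lies within T3.
Every dependency is enforceable on the fragments, so the decomposition is dependency-preserving.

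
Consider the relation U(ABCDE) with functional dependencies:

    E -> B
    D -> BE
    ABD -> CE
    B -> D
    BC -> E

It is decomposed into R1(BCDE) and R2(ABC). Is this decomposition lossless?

Common attributes: R1 ∩ R2 = {BC}.
Closure of {BC}: B → D applies, adding D; BC → E applies, adding E. So (BC)⁺ = {BCDE}.
This closure contains every attribute of R1, so R1 ∩ R2 → R1. The join is lossless.

Yes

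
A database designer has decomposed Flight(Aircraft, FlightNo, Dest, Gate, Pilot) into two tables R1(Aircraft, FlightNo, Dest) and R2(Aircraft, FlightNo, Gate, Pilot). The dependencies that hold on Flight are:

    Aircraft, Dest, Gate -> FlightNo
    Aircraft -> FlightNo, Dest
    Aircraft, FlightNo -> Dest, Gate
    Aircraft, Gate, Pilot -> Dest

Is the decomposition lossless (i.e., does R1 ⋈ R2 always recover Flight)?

Yes

Common attributes: R1 ∩ R2 = {Aircraft, FlightNo}.
Closure of {Aircraft, FlightNo}: Aircraft → FlightNo, Dest applies, adding Dest; Aircraft, FlightNo → Dest, Gate applies, adding Gate. So (Aircraft, FlightNo)⁺ = {Aircraft, FlightNo, Dest, Gate}.
This closure contains every attribute of R1, so R1 ∩ R2 → R1. The join is lossless.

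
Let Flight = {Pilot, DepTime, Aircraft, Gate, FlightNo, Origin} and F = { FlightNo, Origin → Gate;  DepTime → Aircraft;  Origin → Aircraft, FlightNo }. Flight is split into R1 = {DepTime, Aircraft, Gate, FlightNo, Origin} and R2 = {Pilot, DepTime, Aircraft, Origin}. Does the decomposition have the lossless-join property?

Common attributes: R1 ∩ R2 = {DepTime, Aircraft, Origin}.
Closure of {DepTime, Aircraft, Origin}: Origin → Aircraft, FlightNo applies, adding FlightNo; FlightNo, Origin → Gate applies, adding Gate. So (DepTime, Aircraft, Origin)⁺ = {DepTime, Aircraft, Gate, FlightNo, Origin}.
This closure contains every attribute of R1, so R1 ∩ R2 → R1. The join is lossless.

Yes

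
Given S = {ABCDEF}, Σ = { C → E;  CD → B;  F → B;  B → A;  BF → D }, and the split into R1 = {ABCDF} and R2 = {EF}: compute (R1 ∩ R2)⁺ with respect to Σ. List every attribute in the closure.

R1 ∩ R2 = {F}.
F → B applies, adding B
B → A applies, adding A
BF → D applies, adding D
Closure: {ABDF}.

ABDF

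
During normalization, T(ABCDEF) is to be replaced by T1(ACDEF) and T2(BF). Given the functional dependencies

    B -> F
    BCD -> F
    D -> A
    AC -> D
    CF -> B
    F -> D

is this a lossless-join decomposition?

Common attributes: T1 ∩ T2 = {F}.
Closure of {F}: F → D applies, adding D; D → A applies, adding A. So (F)⁺ = {ADF}.
The closure contains neither all of T1 = {ACDEF} nor all of T2 = {BF}, so the common attributes are not a superkey of either fragment. The join is lossy.

No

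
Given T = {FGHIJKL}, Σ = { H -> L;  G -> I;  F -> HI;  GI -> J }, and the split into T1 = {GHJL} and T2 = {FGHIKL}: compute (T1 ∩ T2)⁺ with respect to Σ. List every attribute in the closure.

T1 ∩ T2 = {GHL}.
G → I applies, adding I
GI → J applies, adding J
Closure: {GHIJL}.

GHIJL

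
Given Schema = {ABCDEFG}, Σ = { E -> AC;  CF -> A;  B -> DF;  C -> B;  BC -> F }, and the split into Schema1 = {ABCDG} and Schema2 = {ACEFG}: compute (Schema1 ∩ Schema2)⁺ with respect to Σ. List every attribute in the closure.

Schema1 ∩ Schema2 = {ACG}.
C → B applies, adding B
BC → F applies, adding F
B → DF applies, adding D
Closure: {ABCDFG}.

ABCDFG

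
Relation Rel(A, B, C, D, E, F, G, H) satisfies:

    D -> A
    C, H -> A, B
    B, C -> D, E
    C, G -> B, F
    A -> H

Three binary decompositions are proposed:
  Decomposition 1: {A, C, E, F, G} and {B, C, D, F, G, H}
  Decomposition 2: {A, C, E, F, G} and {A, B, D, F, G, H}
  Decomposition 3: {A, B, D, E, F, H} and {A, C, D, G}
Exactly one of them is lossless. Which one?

Decomposition 1: common = {C, F, G}, closure = {A, B, C, D, E, F, G, H} → lossless.
Decomposition 2: common = {A, F, G}, closure = {A, F, G, H} → lossy.
Decomposition 3: common = {A, D}, closure = {A, D, H} → lossy.

Decomposition 1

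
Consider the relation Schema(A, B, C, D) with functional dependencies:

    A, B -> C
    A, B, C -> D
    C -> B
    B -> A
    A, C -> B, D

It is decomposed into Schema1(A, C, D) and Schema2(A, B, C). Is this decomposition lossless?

Common attributes: Schema1 ∩ Schema2 = {A, C}.
Closure of {A, C}: C → B applies, adding B; A, C → B, D applies, adding D. So (A, C)⁺ = {A, B, C, D}.
This closure contains every attribute of Schema1, so Schema1 ∩ Schema2 → Schema1. The join is lossless.

Yes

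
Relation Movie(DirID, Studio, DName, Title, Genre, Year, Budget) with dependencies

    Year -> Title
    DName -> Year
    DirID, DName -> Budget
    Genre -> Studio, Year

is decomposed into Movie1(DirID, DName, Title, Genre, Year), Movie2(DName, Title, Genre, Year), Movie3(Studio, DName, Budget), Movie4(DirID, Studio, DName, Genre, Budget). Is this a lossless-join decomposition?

Chase test. Columns are DirID, Studio, DName, Title, Genre, Year, Budget; row i has aⱼ where attribute j ∈ Moviei, else bᵢⱼ.
Initial tableau (one row per fragment):
  row 1: a1 b12 a3 a4 a5 a6 b17
  row 2: b21 b22 a3 a4 a5 a6 b27
  row 3: b31 a2 a3 b34 b35 b36 a7
  row 4: a1 a2 a3 b44 a5 b46 a7
Rows 1 and 3 agree on DName; apply DName→Year and equate their Year entries.
Rows 1 and 4 agree on DName; apply DName→Year and equate their Year entries.
Rows 1 and 4 agree on DirID, DName; apply DirID, DName→Budget and equate their Budget entries.
Rows 1 and 2 agree on Genre; apply Genre→Studio, Year and equate their Studio, Year entries.
Rows 1 and 4 agree on Genre; apply Genre→Studio, Year and equate their Studio, Year entries.
Rows 1 and 3 agree on Year; apply Year→Title and equate their Title entries.
Rows 1 and 4 agree on Year; apply Year→Title and equate their Title entries.
Row 1 is now all distinguished symbols — the join is lossless.

Yes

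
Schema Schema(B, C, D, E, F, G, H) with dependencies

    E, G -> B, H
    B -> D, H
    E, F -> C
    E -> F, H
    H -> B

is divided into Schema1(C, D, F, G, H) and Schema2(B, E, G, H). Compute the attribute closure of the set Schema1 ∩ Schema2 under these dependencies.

Schema1 ∩ Schema2 = {G, H}.
H → B applies, adding B
B → D, H applies, adding D
Closure: {B, D, G, H}.

B, D, G, H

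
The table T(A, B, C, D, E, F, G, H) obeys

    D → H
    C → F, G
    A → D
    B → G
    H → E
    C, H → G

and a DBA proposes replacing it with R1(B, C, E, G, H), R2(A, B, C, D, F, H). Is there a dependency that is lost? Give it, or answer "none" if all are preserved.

none

D → H lies within R2.
C → F, G: restricted closure across fragments reaches F, G.
A → D lies within R2.
B → G lies within R1.
H → E lies within R1.
C, H → G lies within R1.
Every dependency is enforceable on the fragments, so the decomposition is dependency-preserving.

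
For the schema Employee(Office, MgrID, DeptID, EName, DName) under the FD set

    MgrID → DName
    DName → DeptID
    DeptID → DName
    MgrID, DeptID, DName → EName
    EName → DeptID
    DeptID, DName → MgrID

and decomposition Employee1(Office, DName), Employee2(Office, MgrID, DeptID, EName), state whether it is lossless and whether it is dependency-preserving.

lossy and not dependency-preserving

Lossless test: (Office)⁺ = {Office}, which is a superkey of neither fragment — lossy.
Dependency preservation: the restricted closure of {MgrID} across the fragments never reaches {DName}, so MgrID → DName cannot be enforced without a join — not preserved.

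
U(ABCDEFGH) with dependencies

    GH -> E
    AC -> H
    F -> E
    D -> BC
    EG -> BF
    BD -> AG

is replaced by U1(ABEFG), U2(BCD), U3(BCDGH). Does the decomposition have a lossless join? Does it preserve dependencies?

Lossless test (chase): Rows 2 and 3 agree on BD; apply BD→AG and equate their AG entries. Rows 2 and 3 agree on AC; apply AC→H and equate their H entries. Rows 2 and 3 agree on GH; apply GH→E and equate their E entries. Rows 2 and 3 agree on EG; apply EG→BF and equate their BF entries. No row becomes fully distinguished — the join is lossy.
Dependency preservation: the restricted closure of {GH} across the fragments never reaches {E}, so GH → E cannot be enforced without a join — not preserved.

lossy and not dependency-preserving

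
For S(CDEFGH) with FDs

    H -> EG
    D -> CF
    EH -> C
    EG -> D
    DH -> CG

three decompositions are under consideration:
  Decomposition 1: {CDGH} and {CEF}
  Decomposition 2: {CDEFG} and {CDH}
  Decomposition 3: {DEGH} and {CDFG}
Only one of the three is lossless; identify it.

Decomposition 3

Decomposition 1: common = {C}, closure = {C} → lossy.
Decomposition 2: common = {CD}, closure = {CDF} → lossy.
Decomposition 3: common = {DG}, closure = {CDFG} → lossless.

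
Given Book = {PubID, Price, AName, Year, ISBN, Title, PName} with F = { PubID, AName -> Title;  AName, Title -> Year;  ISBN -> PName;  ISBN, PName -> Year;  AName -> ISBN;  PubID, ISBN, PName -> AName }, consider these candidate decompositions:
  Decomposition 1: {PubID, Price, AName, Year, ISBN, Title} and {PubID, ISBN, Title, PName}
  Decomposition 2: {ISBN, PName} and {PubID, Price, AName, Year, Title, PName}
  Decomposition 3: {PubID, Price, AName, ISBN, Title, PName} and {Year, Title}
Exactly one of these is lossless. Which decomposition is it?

Decomposition 1: common = {PubID, ISBN, Title}, closure = {PubID, AName, Year, ISBN, Title, PName} → lossless.
Decomposition 2: common = {PName}, closure = {PName} → lossy.
Decomposition 3: common = {Title}, closure = {Title} → lossy.

Decomposition 1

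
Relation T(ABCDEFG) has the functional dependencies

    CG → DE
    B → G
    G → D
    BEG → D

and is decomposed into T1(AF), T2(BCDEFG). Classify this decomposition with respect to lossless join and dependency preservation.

lossy but dependency-preserving

Lossless test: (F)⁺ = {F}, which is a superkey of neither fragment — lossy.
Dependency preservation: every FD's attributes lie within a single fragment, so each can be enforced locally — preserved.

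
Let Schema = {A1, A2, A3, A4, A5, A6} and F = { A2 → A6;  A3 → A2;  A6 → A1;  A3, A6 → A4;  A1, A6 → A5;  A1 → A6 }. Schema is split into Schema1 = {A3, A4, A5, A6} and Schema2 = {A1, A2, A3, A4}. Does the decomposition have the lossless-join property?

Yes

Common attributes: Schema1 ∩ Schema2 = {A3, A4}.
Closure of {A3, A4}: A3 → A2 applies, adding A2; A2 → A6 applies, adding A6; A6 → A1 applies, adding A1; A1, A6 → A5 applies, adding A5. So (A3, A4)⁺ = {A1, A2, A3, A4, A5, A6}.
This closure contains every attribute of Schema1, so Schema1 ∩ Schema2 → Schema1. The join is lossless.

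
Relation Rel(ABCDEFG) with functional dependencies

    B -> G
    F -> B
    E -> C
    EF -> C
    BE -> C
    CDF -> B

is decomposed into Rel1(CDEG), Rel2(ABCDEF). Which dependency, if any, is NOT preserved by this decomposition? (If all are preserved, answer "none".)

B -> G

Check B → G: no single fragment contains all of {BG}, and the restricted closure of {B} across the fragments never reaches {G}.
F → B is preserved.
E → C is preserved.
EF → C is preserved.
BE → C is preserved.
CDF → B is preserved.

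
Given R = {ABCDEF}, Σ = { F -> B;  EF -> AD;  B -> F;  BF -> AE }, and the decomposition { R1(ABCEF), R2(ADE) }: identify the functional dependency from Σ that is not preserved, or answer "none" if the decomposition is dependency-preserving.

Check EF → AD: no single fragment contains all of {ADEF}, and the restricted closure of {EF} across the fragments never reaches {AD}.
F → B is preserved.
B → F is preserved.
BF → AE is preserved.

EF -> AD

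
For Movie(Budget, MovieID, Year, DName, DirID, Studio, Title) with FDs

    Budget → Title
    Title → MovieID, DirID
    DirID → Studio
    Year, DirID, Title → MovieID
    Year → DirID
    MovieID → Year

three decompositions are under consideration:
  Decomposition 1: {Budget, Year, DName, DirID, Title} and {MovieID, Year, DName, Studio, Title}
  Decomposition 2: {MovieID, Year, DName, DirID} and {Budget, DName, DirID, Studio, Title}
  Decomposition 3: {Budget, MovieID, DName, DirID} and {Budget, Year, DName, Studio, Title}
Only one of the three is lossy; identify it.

Decomposition 1: common = {Year, DName, Title}, closure = {MovieID, Year, DName, DirID, Studio, Title} → lossless.
Decomposition 2: common = {DName, DirID}, closure = {DName, DirID, Studio} → lossy.
Decomposition 3: common = {Budget, DName}, closure = {Budget, MovieID, Year, DName, DirID, Studio, Title} → lossless.

Decomposition 2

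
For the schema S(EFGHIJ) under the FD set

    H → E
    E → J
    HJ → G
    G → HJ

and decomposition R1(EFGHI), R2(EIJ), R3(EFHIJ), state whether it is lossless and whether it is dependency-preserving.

Lossless test (chase): Rows 1 and 2 agree on E; apply E→J and equate their J entries. Rows 1 and 3 agree on HJ; apply HJ→G and equate their G entries. Row 1 is now all distinguished symbols — the join is lossless.
Dependency preservation: HJ → G; G → HJ are not contained in any single fragment, but the restricted closure of each left-hand side across the fragments still reaches the right-hand side; the remaining FDs each lie inside some fragment. All dependencies are preserved.

lossless and dependency-preserving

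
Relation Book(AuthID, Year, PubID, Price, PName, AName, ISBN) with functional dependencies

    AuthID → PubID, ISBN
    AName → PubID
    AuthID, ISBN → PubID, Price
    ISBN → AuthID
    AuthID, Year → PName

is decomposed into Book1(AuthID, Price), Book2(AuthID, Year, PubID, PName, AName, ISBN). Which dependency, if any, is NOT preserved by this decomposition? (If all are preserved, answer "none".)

none

AuthID → PubID, ISBN lies within Book2.
AName → PubID lies within Book2.
AuthID, ISBN → PubID, Price: restricted closure across fragments reaches PubID, Price.
ISBN → AuthID lies within Book2.
AuthID, Year → PName lies within Book2.
Every dependency is enforceable on the fragments, so the decomposition is dependency-preserving.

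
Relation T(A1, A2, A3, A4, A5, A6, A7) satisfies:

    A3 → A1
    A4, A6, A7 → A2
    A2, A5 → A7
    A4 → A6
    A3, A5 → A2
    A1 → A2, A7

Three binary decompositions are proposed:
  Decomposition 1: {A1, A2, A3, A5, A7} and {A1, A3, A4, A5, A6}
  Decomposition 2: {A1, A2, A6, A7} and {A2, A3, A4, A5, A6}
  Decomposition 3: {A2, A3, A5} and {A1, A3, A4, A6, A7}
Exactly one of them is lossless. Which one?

Decomposition 1: common = {A1, A3, A5}, closure = {A1, A2, A3, A5, A7} → lossless.
Decomposition 2: common = {A2, A6}, closure = {A2, A6} → lossy.
Decomposition 3: common = {A3}, closure = {A1, A2, A3, A7} → lossy.

Decomposition 1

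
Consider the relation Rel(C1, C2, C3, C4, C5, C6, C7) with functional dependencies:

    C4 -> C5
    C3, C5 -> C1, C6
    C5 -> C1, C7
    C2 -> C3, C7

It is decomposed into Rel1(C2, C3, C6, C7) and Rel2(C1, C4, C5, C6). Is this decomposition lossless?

No

Common attributes: Rel1 ∩ Rel2 = {C6}.
No dependency enlarges {C6}, so (C6)⁺ = {C6}.
The closure contains neither all of Rel1 = {C2, C3, C6, C7} nor all of Rel2 = {C1, C4, C5, C6}, so the common attributes are not a superkey of either fragment. The join is lossy.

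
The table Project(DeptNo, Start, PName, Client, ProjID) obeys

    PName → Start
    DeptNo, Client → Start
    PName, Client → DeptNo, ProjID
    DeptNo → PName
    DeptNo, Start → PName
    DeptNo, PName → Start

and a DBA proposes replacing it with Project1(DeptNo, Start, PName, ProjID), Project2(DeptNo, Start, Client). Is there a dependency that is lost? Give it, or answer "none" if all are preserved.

PName, Client → DeptNo, ProjID

Check PName, Client → DeptNo, ProjID: no single fragment contains all of {DeptNo, PName, Client, ProjID}, and the restricted closure of {PName, Client} across the fragments never reaches {DeptNo, ProjID}.
PName → Start is preserved.
DeptNo, Client → Start is preserved.
DeptNo → PName is preserved.
DeptNo, Start → PName is preserved.
DeptNo, PName → Start is preserved.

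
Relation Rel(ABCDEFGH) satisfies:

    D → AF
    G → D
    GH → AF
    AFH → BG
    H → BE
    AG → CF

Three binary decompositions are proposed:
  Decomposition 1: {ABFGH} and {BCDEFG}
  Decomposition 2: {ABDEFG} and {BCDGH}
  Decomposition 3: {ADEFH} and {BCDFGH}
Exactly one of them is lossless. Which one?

Decomposition 1: common = {BFG}, closure = {ABCDFG} → lossy.
Decomposition 2: common = {BDG}, closure = {ABCDFG} → lossy.
Decomposition 3: common = {DFH}, closure = {ABCDEFGH} → lossless.

Decomposition 3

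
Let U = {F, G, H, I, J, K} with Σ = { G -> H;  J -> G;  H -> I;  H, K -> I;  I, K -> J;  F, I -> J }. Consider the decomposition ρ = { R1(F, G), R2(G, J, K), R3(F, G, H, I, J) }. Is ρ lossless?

No

Chase test. Columns are F, G, H, I, J, K; row i has aⱼ where attribute j ∈ Ri, else bᵢⱼ.
Initial tableau (one row per fragment):
  row 1: a1 a2 b13 b14 b15 b16
  row 2: b21 a2 b23 b24 a5 a6
  row 3: a1 a2 a3 a4 a5 b36
Rows 1 and 2 agree on G; apply G→H and equate their H entries.
Rows 1 and 3 agree on G; apply G→H and equate their H entries.
Rows 1 and 2 agree on H; apply H→I and equate their I entries.
Rows 1 and 3 agree on H; apply H→I and equate their I entries.
Rows 1 and 3 agree on F, I; apply F, I→J and equate their J entries.
No row becomes fully distinguished — the join is lossy.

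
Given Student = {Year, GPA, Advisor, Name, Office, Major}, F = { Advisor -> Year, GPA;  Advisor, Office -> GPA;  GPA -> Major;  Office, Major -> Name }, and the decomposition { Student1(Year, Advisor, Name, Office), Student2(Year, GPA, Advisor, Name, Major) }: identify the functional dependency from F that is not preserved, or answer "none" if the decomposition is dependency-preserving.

Check Office, Major → Name: no single fragment contains all of {Name, Office, Major}, and the restricted closure of {Office, Major} across the fragments never reaches {Name}.
Advisor → Year, GPA is preserved.
Advisor, Office → GPA is preserved.
GPA → Major is preserved.

Office, Major -> Name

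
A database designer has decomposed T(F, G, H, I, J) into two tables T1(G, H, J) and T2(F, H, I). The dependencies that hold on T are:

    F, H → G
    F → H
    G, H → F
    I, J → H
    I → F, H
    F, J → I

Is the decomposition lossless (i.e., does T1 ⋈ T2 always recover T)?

Common attributes: T1 ∩ T2 = {H}.
No dependency enlarges {H}, so (H)⁺ = {H}.
The closure contains neither all of T1 = {G, H, J} nor all of T2 = {F, H, I}, so the common attributes are not a superkey of either fragment. The join is lossy.

No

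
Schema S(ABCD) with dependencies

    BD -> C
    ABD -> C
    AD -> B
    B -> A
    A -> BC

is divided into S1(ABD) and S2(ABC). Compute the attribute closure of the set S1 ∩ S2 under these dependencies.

ABC

S1 ∩ S2 = {AB}.
A → BC applies, adding C
Closure: {ABC}.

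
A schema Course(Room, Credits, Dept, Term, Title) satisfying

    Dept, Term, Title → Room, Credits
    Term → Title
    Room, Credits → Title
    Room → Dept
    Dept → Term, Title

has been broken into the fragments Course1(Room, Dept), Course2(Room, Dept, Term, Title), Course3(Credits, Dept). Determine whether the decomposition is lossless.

Yes

Chase test. Columns are Room, Credits, Dept, Term, Title; row i has aⱼ where attribute j ∈ Coursei, else bᵢⱼ.
Initial tableau (one row per fragment):
  row 1: a1 b12 a3 b14 b15
  row 2: a1 b22 a3 a4 a5
  row 3: b31 a2 a3 b34 b35
Rows 1 and 2 agree on Dept; apply Dept→Term, Title and equate their Term, Title entries.
Rows 1 and 3 agree on Dept; apply Dept→Term, Title and equate their Term, Title entries.
Rows 1 and 2 agree on Dept, Term, Title; apply Dept, Term, Title→Room, Credits and equate their Room, Credits entries.
Rows 1 and 3 agree on Dept, Term, Title; apply Dept, Term, Title→Room, Credits and equate their Room, Credits entries.
Row 1 is now all distinguished symbols — the join is lossless.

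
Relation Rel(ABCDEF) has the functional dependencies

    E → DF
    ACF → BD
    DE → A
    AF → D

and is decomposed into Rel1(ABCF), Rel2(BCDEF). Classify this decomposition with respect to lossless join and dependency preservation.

Lossless test: (BCF)⁺ = {BCF}, which is a superkey of neither fragment — lossy.
Dependency preservation: the restricted closure of {ACF} across the fragments never reaches {BD}, so ACF → BD cannot be enforced without a join — not preserved.

lossy and not dependency-preserving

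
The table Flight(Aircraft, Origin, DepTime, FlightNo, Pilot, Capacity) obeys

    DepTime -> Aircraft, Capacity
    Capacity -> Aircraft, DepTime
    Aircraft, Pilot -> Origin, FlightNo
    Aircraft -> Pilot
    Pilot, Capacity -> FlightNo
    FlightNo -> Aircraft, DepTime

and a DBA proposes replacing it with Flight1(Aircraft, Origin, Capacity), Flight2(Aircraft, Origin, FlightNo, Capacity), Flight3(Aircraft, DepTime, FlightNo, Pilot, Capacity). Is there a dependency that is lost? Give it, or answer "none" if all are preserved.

none

DepTime → Aircraft, Capacity lies within Flight3.
Capacity → Aircraft, DepTime lies within Flight3.
Aircraft, Pilot → Origin, FlightNo: restricted closure across fragments reaches Origin, FlightNo.
Aircraft → Pilot lies within Flight3.
Pilot, Capacity → FlightNo lies within Flight3.
FlightNo → Aircraft, DepTime lies within Flight3.
Every dependency is enforceable on the fragments, so the decomposition is dependency-preserving.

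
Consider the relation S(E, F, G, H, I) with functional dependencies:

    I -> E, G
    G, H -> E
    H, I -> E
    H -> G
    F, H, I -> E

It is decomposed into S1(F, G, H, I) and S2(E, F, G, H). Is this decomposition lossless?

Common attributes: S1 ∩ S2 = {F, G, H}.
Closure of {F, G, H}: G, H → E applies, adding E. So (F, G, H)⁺ = {E, F, G, H}.
This closure contains every attribute of S2, so S1 ∩ S2 → S2. The join is lossless.

Yes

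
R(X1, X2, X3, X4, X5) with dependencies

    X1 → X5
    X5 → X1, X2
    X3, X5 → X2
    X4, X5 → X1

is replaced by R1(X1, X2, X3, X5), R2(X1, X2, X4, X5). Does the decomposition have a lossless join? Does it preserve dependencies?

lossy but dependency-preserving

Lossless test: (X1, X2, X5)⁺ = {X1, X2, X5}, which is a superkey of neither fragment — lossy.
Dependency preservation: every FD's attributes lie within a single fragment, so each can be enforced locally — preserved.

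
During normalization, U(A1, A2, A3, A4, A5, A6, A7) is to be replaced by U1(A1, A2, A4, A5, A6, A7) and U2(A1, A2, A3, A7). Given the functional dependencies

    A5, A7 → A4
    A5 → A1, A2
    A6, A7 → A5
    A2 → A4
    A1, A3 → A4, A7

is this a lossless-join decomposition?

Common attributes: U1 ∩ U2 = {A1, A2, A7}.
Closure of {A1, A2, A7}: A2 → A4 applies, adding A4. So (A1, A2, A7)⁺ = {A1, A2, A4, A7}.
The closure contains neither all of U1 = {A1, A2, A4, A5, A6, A7} nor all of U2 = {A1, A2, A3, A7}, so the common attributes are not a superkey of either fragment. The join is lossy.

No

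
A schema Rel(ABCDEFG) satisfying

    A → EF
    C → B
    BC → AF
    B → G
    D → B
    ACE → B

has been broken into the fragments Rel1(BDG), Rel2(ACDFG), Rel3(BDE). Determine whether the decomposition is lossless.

Chase test. Columns are ABCDEFG; row i has aⱼ where attribute j ∈ Reli, else bᵢⱼ.
Initial tableau (one row per fragment):
  row 1: b11 a2 b13 a4 b15 b16 a7
  row 2: a1 b22 a3 a4 b25 a6 a7
  row 3: b31 a2 b33 a4 a5 b36 b37
Rows 1 and 3 agree on B; apply B→G and equate their G entries.
Rows 1 and 2 agree on D; apply D→B and equate their B entries.
No row becomes fully distinguished — the join is lossy.

No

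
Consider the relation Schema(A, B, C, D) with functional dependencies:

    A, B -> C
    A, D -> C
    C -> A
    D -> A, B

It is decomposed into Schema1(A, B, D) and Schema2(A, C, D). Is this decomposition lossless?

Common attributes: Schema1 ∩ Schema2 = {A, D}.
Closure of {A, D}: A, D → C applies, adding C; D → A, B applies, adding B. So (A, D)⁺ = {A, B, C, D}.
This closure contains every attribute of Schema1, so Schema1 ∩ Schema2 → Schema1. The join is lossless.

Yes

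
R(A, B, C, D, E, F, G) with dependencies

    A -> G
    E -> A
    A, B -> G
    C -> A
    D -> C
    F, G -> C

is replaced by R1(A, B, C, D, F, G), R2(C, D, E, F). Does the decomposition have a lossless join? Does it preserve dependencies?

lossy and not dependency-preserving

Lossless test: (C, D, F)⁺ = {A, C, D, F, G}, which is a superkey of neither fragment — lossy.
Dependency preservation: the restricted closure of {E} across the fragments never reaches {A}, so E → A cannot be enforced without a join — not preserved.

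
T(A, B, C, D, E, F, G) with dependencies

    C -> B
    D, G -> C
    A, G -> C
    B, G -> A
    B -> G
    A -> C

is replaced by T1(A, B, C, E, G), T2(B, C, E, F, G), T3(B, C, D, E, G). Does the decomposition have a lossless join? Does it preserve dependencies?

lossy but dependency-preserving

Lossless test (chase): Rows 1 and 2 agree on B, G; apply B, G→A and equate their A entries. Rows 1 and 3 agree on B, G; apply B, G→A and equate their A entries. No row becomes fully distinguished — the join is lossy.
Dependency preservation: every FD's attributes lie within a single fragment, so each can be enforced locally — preserved.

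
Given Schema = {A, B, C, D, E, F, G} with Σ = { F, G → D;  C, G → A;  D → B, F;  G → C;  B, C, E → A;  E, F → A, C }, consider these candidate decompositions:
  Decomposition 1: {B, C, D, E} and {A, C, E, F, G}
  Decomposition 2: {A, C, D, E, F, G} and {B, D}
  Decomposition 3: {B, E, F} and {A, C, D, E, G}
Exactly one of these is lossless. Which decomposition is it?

Decomposition 2

Decomposition 1: common = {C, E}, closure = {C, E} → lossy.
Decomposition 2: common = {D}, closure = {B, D, F} → lossless.
Decomposition 3: common = {E}, closure = {E} → lossy.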